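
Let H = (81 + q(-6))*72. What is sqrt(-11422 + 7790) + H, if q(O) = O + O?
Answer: 4968 + 4*I*sqrt(227) ≈ 4968.0 + 60.266*I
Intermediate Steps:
q(O) = 2*O
H = 4968 (H = (81 + 2*(-6))*72 = (81 - 12)*72 = 69*72 = 4968)
sqrt(-11422 + 7790) + H = sqrt(-11422 + 7790) + 4968 = sqrt(-3632) + 4968 = 4*I*sqrt(227) + 4968 = 4968 + 4*I*sqrt(227)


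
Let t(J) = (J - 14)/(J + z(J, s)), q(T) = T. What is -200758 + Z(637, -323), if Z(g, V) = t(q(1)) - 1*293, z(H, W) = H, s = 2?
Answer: -402115/2 ≈ -2.0106e+5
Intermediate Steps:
t(J) = (-14 + J)/(2*J) (t(J) = (J - 14)/(J + J) = (-14 + J)/((2*J)) = (-14 + J)*(1/(2*J)) = (-14 + J)/(2*J))
Z(g, V) = -599/2 (Z(g, V) = (1/2)*(-14 + 1)/1 - 1*293 = (1/2)*1*(-13) - 293 = -13/2 - 293 = -599/2)
-200758 + Z(637, -323) = -200758 - 599/2 = -402115/2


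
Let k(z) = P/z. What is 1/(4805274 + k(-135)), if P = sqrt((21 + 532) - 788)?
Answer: 17515223730/84165449193952067 + 27*I*sqrt(235)/84165449193952067 ≈ 2.081e-7 + 4.9177e-15*I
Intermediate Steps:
P = I*sqrt(235) (P = sqrt(553 - 788) = sqrt(-235) = I*sqrt(235) ≈ 15.33*I)
k(z) = I*sqrt(235)/z (k(z) = (I*sqrt(235))/z = I*sqrt(235)/z)
1/(4805274 + k(-135)) = 1/(4805274 + I*sqrt(235)/(-135)) = 1/(4805274 + I*sqrt(235)*(-1/135)) = 1/(4805274 - I*sqrt(235)/135)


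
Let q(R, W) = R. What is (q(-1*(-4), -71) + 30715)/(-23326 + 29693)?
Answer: 30719/6367 ≈ 4.8247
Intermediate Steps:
(q(-1*(-4), -71) + 30715)/(-23326 + 29693) = (-1*(-4) + 30715)/(-23326 + 29693) = (4 + 30715)/6367 = 30719*(1/6367) = 30719/6367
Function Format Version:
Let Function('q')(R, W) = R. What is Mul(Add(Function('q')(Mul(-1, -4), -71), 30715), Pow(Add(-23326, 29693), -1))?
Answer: Rational(30719, 6367) ≈ 4.8247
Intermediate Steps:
Mul(Add(Function('q')(Mul(-1, -4), -71), 30715), Pow(Add(-23326, 29693), -1)) = Mul(Add(Mul(-1, -4), 30715), Pow(Add(-23326, 29693), -1)) = Mul(Add(4, 30715), Pow(6367, -1)) = Mul(30719, Rational(1, 6367)) = Rational(30719, 6367)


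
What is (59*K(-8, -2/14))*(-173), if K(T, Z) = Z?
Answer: 10207/7 ≈ 1458.1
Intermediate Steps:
(59*K(-8, -2/14))*(-173) = (59*(-2/14))*(-173) = (59*(-2*1/14))*(-173) = (59*(-1/7))*(-173) = -59/7*(-173) = 10207/7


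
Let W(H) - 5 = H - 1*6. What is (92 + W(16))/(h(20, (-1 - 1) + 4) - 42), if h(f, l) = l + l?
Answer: -107/38 ≈ -2.8158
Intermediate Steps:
W(H) = -1 + H (W(H) = 5 + (H - 1*6) = 5 + (H - 6) = 5 + (-6 + H) = -1 + H)
h(f, l) = 2*l
(92 + W(16))/(h(20, (-1 - 1) + 4) - 42) = (92 + (-1 + 16))/(2*((-1 - 1) + 4) - 42) = (92 + 15)/(2*(-2 + 4) - 42) = 107/(2*2 - 42) = 107/(4 - 42) = 107/(-38) = 107*(-1/38) = -107/38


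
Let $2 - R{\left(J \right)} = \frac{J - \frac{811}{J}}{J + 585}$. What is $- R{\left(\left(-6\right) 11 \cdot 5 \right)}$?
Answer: $- \frac{276389}{84150} \approx -3.2845$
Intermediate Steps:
$R{\left(J \right)} = 2 - \frac{J - \frac{811}{J}}{585 + J}$ ($R{\left(J \right)} = 2 - \frac{J - \frac{811}{J}}{J + 585} = 2 - \frac{J - \frac{811}{J}}{585 + J}$)
$- R{\left(\left(-6\right) 11 \cdot 5 \right)} = - \frac{811 + \left(\left(-6\right) 11 \cdot 5\right)^{2} + 1170 \left(-6\right) 11 \cdot 5}{\left(-6\right) 11 \cdot 5 \left(585 + \left(-6\right) 11 \cdot 5\right)} = - \frac{811 + \left(\left(-66\right) 5\right)^{2} + 1170 \left(\left(-66\right) 5\right)}{\left(-66\right) 5 \left(585 - 330\right)} = - \frac{811 + \left(-330\right)^{2} + 1170 \left(-330\right)}{\left(-330\right) \left(585 - 330\right)} = - \frac{\left(-1\right) \left(811 + 108900 - 386100\right)}{330 \cdot 255} = - \frac{\left(-1\right) \left(-276389\right)}{330 \cdot 255} = \left(-1\right) \frac{276389}{84150} = - \frac{276389}{84150}$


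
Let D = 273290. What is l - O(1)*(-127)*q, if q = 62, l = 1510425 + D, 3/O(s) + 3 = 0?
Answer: 1775841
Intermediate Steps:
O(s) = -1 (O(s) = 3/(-3 + 0) = 3/(-3) = 3*(-1/3) = -1)
l = 1783715 (l = 1510425 + 273290 = 1783715)
l - O(1)*(-127)*q = 1783715 - (-1*(-127))*62 = 1783715 - 127*62 = 1783715 - 1*7874 = 1783715 - 7874 = 1775841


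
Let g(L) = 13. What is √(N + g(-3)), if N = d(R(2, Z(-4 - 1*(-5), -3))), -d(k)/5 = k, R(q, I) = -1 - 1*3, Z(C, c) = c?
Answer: √33 ≈ 5.7446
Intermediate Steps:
R(q, I) = -4 (R(q, I) = -1 - 3 = -4)
d(k) = -5*k
N = 20 (N = -5*(-4) = 20)
√(N + g(-3)) = √(20 + 13) = √33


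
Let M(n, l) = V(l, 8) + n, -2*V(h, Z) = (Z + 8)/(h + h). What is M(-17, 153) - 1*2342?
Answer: -360931/153 ≈ -2359.0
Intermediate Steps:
V(h, Z) = -(8 + Z)/(4*h) (V(h, Z) = -(Z + 8)/(2*(h + h)) = -(8 + Z)/(2*(2*h)) = -(8 + Z)*1/(2*h)/2 = -(8 + Z)/(4*h))
M(n, l) = n - 4/l (M(n, l) = (-8 - 1*8)/(4*l) + n = (-8 - 8)/(4*l) + n = (1/4)*(-16)/l + n = -4/l + n = n - 4/l)
M(-17, 153) - 1*2342 = (-17 - 4/153) - 1*2342 = (-17 - 4*1/153) - 2342 = (-17 - 4/153) - 2342 = -2605/153 - 2342 = -360931/153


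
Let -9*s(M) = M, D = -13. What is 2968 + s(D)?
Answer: 26725/9 ≈ 2969.4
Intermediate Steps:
s(M) = -M/9
2968 + s(D) = 2968 - 1/9*(-13) = 2968 + 13/9 = 26725/9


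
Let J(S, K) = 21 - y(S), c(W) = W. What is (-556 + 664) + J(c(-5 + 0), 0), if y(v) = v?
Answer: 134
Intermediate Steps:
J(S, K) = 21 - S
(-556 + 664) + J(c(-5 + 0), 0) = (-556 + 664) + (21 - (-5 + 0)) = 108 + (21 - 1*(-5)) = 108 + (21 + 5) = 108 + 26 = 134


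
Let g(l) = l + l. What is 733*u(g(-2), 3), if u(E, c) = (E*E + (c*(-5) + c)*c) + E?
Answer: -17592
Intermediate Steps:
g(l) = 2*l
u(E, c) = E + E² - 4*c² (u(E, c) = (E² + (-5*c + c)*c) + E = (E² + (-4*c)*c) + E = (E² - 4*c²) + E = E + E² - 4*c²)
733*u(g(-2), 3) = 733*(2*(-2) + (2*(-2))² - 4*3²) = 733*(-4 + (-4)² - 4*9) = 733*(-4 + 16 - 36) = 733*(-24) = -17592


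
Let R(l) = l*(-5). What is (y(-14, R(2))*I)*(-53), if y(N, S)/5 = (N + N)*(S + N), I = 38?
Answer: -6767040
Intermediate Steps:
R(l) = -5*l
y(N, S) = 10*N*(N + S) (y(N, S) = 5*((N + N)*(S + N)) = 5*((2*N)*(N + S)) = 5*(2*N*(N + S)) = 10*N*(N + S))
(y(-14, R(2))*I)*(-53) = ((10*(-14)*(-14 - 5*2))*38)*(-53) = ((10*(-14)*(-14 - 10))*38)*(-53) = ((10*(-14)*(-24))*38)*(-53) = (3360*38)*(-53) = 127680*(-53) = -6767040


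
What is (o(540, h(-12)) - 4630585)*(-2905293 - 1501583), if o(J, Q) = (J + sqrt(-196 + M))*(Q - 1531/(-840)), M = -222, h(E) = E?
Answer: 143014432040378/7 + 9418595731*I*sqrt(418)/210 ≈ 2.0431e+13 + 9.1697e+8*I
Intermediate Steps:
o(J, Q) = (1531/840 + Q)*(J + I*sqrt(418)) (o(J, Q) = (J + sqrt(-196 - 222))*(Q - 1531/(-840)) = (J + sqrt(-418))*(Q - 1531*(-1/840)) = (J + I*sqrt(418))*(Q + 1531/840) = (J + I*sqrt(418))*(1531/840 + Q) = (1531/840 + Q)*(J + I*sqrt(418)))
(o(540, h(-12)) - 4630585)*(-2905293 - 1501583) = (((1531/840)*540 + 540*(-12) + 1531*I*sqrt(418)/840 + I*(-12)*sqrt(418)) - 4630585)*(-2905293 - 1501583) = ((13779/14 - 6480 + 1531*I*sqrt(418)/840 - 12*I*sqrt(418)) - 4630585)*(-4406876) = ((-76941/14 - 8549*I*sqrt(418)/840) - 4630585)*(-4406876) = (-64905131/14 - 8549*I*sqrt(418)/840)*(-4406876) = 143014432040378/7 + 9418595731*I*sqrt(418)/210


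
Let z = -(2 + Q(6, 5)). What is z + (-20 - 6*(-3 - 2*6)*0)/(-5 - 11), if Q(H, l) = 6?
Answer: -27/4 ≈ -6.7500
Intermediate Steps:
z = -8 (z = -(2 + 6) = -1*8 = -8)
z + (-20 - 6*(-3 - 2*6)*0)/(-5 - 11) = -8 + (-20 - 6*(-3 - 2*6)*0)/(-5 - 11) = -8 + (-20 - 6*(-3 - 1*12)*0)/(-16) = -8 + (-20 - 6*(-3 - 12)*0)*(-1/16) = -8 + (-20 - 6*(-15)*0)*(-1/16) = -8 + (-20 - (-90)*0)*(-1/16) = -8 + (-20 - 1*0)*(-1/16) = -8 + (-20 + 0)*(-1/16) = -8 - 20*(-1/16) = -8 + 5/4 = -27/4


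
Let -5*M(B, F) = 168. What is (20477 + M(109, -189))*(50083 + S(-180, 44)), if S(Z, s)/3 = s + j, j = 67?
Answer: 5153372272/5 ≈ 1.0307e+9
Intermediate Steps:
M(B, F) = -168/5 (M(B, F) = -⅕*168 = -168/5)
S(Z, s) = 201 + 3*s (S(Z, s) = 3*(s + 67) = 3*(67 + s) = 201 + 3*s)
(20477 + M(109, -189))*(50083 + S(-180, 44)) = (20477 - 168/5)*(50083 + (201 + 3*44)) = 102217*(50083 + (201 + 132))/5 = 102217*(50083 + 333)/5 = (102217/5)*50416 = 5153372272/5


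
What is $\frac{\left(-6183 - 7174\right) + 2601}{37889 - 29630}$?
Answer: $- \frac{10756}{8259} \approx -1.3023$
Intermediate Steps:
$\frac{\left(-6183 - 7174\right) + 2601}{37889 - 29630} = \frac{\left(-6183 - 7174\right) + 2601}{8259} = \left(-13357 + 2601\right) \frac{1}{8259} = \left(-10756\right) \frac{1}{8259} = - \frac{10756}{8259}$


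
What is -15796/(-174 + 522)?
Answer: -3949/87 ≈ -45.391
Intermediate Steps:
-15796/(-174 + 522) = -15796/348 = (1/348)*(-15796) = -3949/87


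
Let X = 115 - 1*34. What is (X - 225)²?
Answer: 20736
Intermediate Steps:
X = 81 (X = 115 - 34 = 81)
(X - 225)² = (81 - 225)² = (-144)² = 20736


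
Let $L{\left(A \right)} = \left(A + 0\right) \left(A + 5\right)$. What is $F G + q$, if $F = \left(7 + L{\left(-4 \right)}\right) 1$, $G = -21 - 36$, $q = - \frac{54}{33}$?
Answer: $- \frac{1899}{11} \approx -172.64$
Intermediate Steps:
$q = - \frac{18}{11}$ ($q = \left(-54\right) \frac{1}{33} = - \frac{18}{11} \approx -1.6364$)
$G = -57$
$L{\left(A \right)} = A \left(5 + A\right)$
$F = 3$ ($F = \left(7 - 4 \left(5 - 4\right)\right) 1 = \left(7 - 4\right) 1 = 3 \cdot 1 = 3$)
$F G + q = 3 \left(-57\right) - \frac{18}{11} = -171 - \frac{18}{11} = - \frac{1899}{11}$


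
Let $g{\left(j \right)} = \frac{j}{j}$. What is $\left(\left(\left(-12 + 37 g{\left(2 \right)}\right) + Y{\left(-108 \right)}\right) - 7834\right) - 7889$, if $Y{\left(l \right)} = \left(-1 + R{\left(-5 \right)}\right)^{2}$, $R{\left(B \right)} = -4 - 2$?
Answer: $-15649$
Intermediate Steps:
$g{\left(j \right)} = 1$
$R{\left(B \right)} = -6$ ($R{\left(B \right)} = -4 - 2 = -6$)
$Y{\left(l \right)} = 49$ ($Y{\left(l \right)} = \left(-1 - 6\right)^{2} = \left(-7\right)^{2} = 49$)
$\left(\left(\left(-12 + 37 g{\left(2 \right)}\right) + Y{\left(-108 \right)}\right) - 7834\right) - 7889 = \left(\left(\left(-12 + 37 \cdot 1\right) + 49\right) - 7834\right) - 7889 = \left(\left(\left(-12 + 37\right) + 49\right) - 7834\right) - 7889 = \left(\left(25 + 49\right) - 7834\right) - 7889 = \left(74 - 7834\right) - 7889 = -7760 - 7889 = -15649$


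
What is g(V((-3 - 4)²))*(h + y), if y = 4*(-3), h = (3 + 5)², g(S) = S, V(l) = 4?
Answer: 208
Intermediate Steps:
h = 64 (h = 8² = 64)
y = -12
g(V((-3 - 4)²))*(h + y) = 4*(64 - 12) = 4*52 = 208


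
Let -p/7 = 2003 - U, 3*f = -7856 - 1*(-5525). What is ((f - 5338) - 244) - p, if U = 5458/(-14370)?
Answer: 55070573/7185 ≈ 7664.7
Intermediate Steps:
U = -2729/7185 (U = 5458*(-1/14370) = -2729/7185 ≈ -0.37982)
f = -777 (f = (-7856 - 1*(-5525))/3 = (-7856 + 5525)/3 = (⅓)*(-2331) = -777)
p = -100759988/7185 (p = -7*(2003 - 1*(-2729/7185)) = -7*(2003 + 2729/7185) = -7*14394284/7185 = -100759988/7185 ≈ -14024.)
((f - 5338) - 244) - p = ((-777 - 5338) - 244) - 1*(-100759988/7185) = (-6115 - 244) + 100759988/7185 = -6359 + 100759988/7185 = 55070573/7185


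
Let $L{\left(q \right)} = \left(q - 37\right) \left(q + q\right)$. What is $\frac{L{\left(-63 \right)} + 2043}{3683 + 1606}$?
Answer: $\frac{4881}{1763} \approx 2.7686$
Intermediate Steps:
$L{\left(q \right)} = 2 q \left(-37 + q\right)$ ($L{\left(q \right)} = \left(-37 + q\right) 2 q = 2 q \left(-37 + q\right)$)
$\frac{L{\left(-63 \right)} + 2043}{3683 + 1606} = \frac{2 \left(-63\right) \left(-37 - 63\right) + 2043}{3683 + 1606} = \frac{2 \left(-63\right) \left(-100\right) + 2043}{5289} = \left(12600 + 2043\right) \frac{1}{5289} = 14643 \cdot \frac{1}{5289} = \frac{4881}{1763}$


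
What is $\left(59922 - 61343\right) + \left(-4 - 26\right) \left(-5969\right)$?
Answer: $177649$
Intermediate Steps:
$\left(59922 - 61343\right) + \left(-4 - 26\right) \left(-5969\right) = -1421 + \left(-4 - 26\right) \left(-5969\right) = -1421 - -179070 = -1421 + 179070 = 177649$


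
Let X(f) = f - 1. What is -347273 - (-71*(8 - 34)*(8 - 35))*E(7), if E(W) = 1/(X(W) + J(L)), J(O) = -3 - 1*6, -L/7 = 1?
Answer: -363887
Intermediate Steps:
L = -7 (L = -7*1 = -7)
J(O) = -9 (J(O) = -3 - 6 = -9)
X(f) = -1 + f
E(W) = 1/(-10 + W) (E(W) = 1/((-1 + W) - 9) = 1/(-10 + W))
-347273 - (-71*(8 - 34)*(8 - 35))*E(7) = -347273 - (-71*(8 - 34)*(8 - 35))/(-10 + 7) = -347273 - (-(-1846)*(-27))/(-3) = -347273 - (-71*702)*(-1)/3 = -347273 - (-49842)*(-1)/3 = -347273 - 1*16614 = -347273 - 16614 = -363887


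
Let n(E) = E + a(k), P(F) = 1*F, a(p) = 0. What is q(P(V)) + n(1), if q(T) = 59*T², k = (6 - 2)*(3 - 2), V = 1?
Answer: 60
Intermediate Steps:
k = 4 (k = 4*1 = 4)
P(F) = F
n(E) = E (n(E) = E + 0 = E)
q(P(V)) + n(1) = 59*1² + 1 = 59*1 + 1 = 59 + 1 = 60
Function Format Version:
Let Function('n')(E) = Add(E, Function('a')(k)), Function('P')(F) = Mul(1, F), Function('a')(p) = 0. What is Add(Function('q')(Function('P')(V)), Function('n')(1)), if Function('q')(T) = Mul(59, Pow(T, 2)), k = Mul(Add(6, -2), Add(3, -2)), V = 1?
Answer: 60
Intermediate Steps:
k = 4 (k = Mul(4, 1) = 4)
Function('P')(F) = F
Function('n')(E) = E (Function('n')(E) = Add(E, 0) = E)
Add(Function('q')(Function('P')(V)), Function('n')(1)) = Add(Mul(59, Pow(1, 2)), 1) = Add(Mul(59, 1), 1) = Add(59, 1) = 60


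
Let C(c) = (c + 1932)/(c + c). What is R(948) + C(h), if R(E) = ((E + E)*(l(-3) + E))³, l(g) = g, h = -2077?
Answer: 23893342950131044992145/4154 ≈ 5.7519e+18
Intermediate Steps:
C(c) = (1932 + c)/(2*c) (C(c) = (1932 + c)/((2*c)) = (1932 + c)*(1/(2*c)) = (1932 + c)/(2*c))
R(E) = 8*E³*(-3 + E)³ (R(E) = ((E + E)*(-3 + E))³ = ((2*E)*(-3 + E))³ = (2*E*(-3 + E))³ = 8*E³*(-3 + E)³)
R(948) + C(h) = 8*948³*(-3 + 948)³ + (½)*(1932 - 2077)/(-2077) = 8*851971392*945³ + (½)*(-1/2077)*(-145) = 8*851971392*843908625 + 145/4154 = 5751888047696448000 + 145/4154 = 23893342950131044992145/4154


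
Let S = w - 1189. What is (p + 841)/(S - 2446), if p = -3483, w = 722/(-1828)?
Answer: 2414788/3322751 ≈ 0.72674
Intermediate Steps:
w = -361/914 (w = 722*(-1/1828) = -361/914 ≈ -0.39497)
S = -1087107/914 (S = -361/914 - 1189 = -1087107/914 ≈ -1189.4)
(p + 841)/(S - 2446) = (-3483 + 841)/(-1087107/914 - 2446) = -2642/(-3322751/914) = -2642*(-914/3322751) = 2414788/3322751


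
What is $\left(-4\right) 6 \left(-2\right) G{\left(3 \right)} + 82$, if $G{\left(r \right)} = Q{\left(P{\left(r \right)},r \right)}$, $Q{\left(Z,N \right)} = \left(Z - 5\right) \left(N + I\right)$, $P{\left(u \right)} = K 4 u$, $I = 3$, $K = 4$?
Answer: $12466$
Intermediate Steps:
$P{\left(u \right)} = 16 u$ ($P{\left(u \right)} = 4 \cdot 4 u = 16 u$)
$Q{\left(Z,N \right)} = \left(-5 + Z\right) \left(3 + N\right)$ ($Q{\left(Z,N \right)} = \left(Z - 5\right) \left(N + 3\right) = \left(-5 + Z\right) \left(3 + N\right)$)
$G{\left(r \right)} = -15 + 16 r^{2} + 43 r$ ($G{\left(r \right)} = -15 - 5 r + 3 \cdot 16 r + r 16 r = -15 - 5 r + 48 r + 16 r^{2} = -15 + 16 r^{2} + 43 r$)
$\left(-4\right) 6 \left(-2\right) G{\left(3 \right)} + 82 = \left(-4\right) 6 \left(-2\right) \left(-15 + 16 \cdot 3^{2} + 43 \cdot 3\right) + 82 = \left(-24\right) \left(-2\right) \left(-15 + 16 \cdot 9 + 129\right) + 82 = 48 \left(-15 + 144 + 129\right) + 82 = 48 \cdot 258 + 82 = 12384 + 82 = 12466$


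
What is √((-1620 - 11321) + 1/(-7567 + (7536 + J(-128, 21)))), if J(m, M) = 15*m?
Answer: 2*I*√12314659323/1951 ≈ 113.76*I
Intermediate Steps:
√((-1620 - 11321) + 1/(-7567 + (7536 + J(-128, 21)))) = √((-1620 - 11321) + 1/(-7567 + (7536 + 15*(-128)))) = √(-12941 + 1/(-7567 + (7536 - 1920))) = √(-12941 + 1/(-7567 + 5616)) = √(-12941 + 1/(-1951)) = √(-12941 - 1/1951) = √(-25247892/1951) = 2*I*√12314659323/1951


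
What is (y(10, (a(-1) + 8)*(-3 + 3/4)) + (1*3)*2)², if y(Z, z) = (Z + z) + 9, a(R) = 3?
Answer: 1/16 ≈ 0.062500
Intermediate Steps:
y(Z, z) = 9 + Z + z
(y(10, (a(-1) + 8)*(-3 + 3/4)) + (1*3)*2)² = ((9 + 10 + (3 + 8)*(-3 + 3/4)) + (1*3)*2)² = ((9 + 10 + 11*(-3 + 3*(¼))) + 3*2)² = ((9 + 10 + 11*(-3 + ¾)) + 6)² = ((9 + 10 + 11*(-9/4)) + 6)² = ((9 + 10 - 99/4) + 6)² = (-23/4 + 6)² = (¼)² = 1/16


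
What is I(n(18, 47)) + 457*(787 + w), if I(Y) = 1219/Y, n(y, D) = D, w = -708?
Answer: 1698060/47 ≈ 36129.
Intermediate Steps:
I(n(18, 47)) + 457*(787 + w) = 1219/47 + 457*(787 - 708) = 1219*(1/47) + 457*79 = 1219/47 + 36103 = 1698060/47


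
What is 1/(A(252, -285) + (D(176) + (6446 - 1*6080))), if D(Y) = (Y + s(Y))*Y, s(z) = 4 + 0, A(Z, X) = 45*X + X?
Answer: 1/18936 ≈ 5.2809e-5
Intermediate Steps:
A(Z, X) = 46*X
s(z) = 4
D(Y) = Y*(4 + Y) (D(Y) = (Y + 4)*Y = (4 + Y)*Y = Y*(4 + Y))
1/(A(252, -285) + (D(176) + (6446 - 1*6080))) = 1/(46*(-285) + (176*(4 + 176) + (6446 - 1*6080))) = 1/(-13110 + (176*180 + (6446 - 6080))) = 1/(-13110 + (31680 + 366)) = 1/(-13110 + 32046) = 1/18936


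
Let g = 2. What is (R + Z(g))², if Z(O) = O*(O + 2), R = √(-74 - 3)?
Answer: (8 + I*√77)² ≈ -13.0 + 140.4*I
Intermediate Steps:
R = I*√77 (R = √(-77) = I*√77 ≈ 8.775*I)
Z(O) = O*(2 + O)
(R + Z(g))² = (I*√77 + 2*(2 + 2))² = (I*√77 + 2*4)² = (I*√77 + 8)² = (8 + I*√77)²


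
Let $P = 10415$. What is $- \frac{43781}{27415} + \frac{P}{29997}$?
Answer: $- \frac{1027771432}{822367755} \approx -1.2498$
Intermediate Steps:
$- \frac{43781}{27415} + \frac{P}{29997} = - \frac{43781}{27415} + \frac{10415}{29997} = - \frac{1027771432}{822367755}$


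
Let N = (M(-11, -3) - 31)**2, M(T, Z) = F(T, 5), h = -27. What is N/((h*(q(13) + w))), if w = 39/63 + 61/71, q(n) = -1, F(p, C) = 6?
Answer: -310625/6417 ≈ -48.407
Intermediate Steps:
M(T, Z) = 6
w = 2204/1491 (w = 39*(1/63) + 61*(1/71) = 13/21 + 61/71 = 2204/1491 ≈ 1.4782)
N = 625 (N = (6 - 31)**2 = (-25)**2 = 625)
N/((h*(q(13) + w))) = 625/((-27*(-1 + 2204/1491))) = 625/((-27*713/1491)) = 625/(-6417/497) = 625*(-497/6417) = -310625/6417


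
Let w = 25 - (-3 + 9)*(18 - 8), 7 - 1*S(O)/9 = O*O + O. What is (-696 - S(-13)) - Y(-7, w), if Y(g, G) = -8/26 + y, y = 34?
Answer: 7947/13 ≈ 611.31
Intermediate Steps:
S(O) = 63 - 9*O - 9*O**2 (S(O) = 63 - 9*(O*O + O) = 63 - 9*(O**2 + O) = 63 - 9*(O + O**2) = 63 + (-9*O - 9*O**2) = 63 - 9*O - 9*O**2)
w = -35 (w = 25 - 6*10 = 25 - 1*60 = 25 - 60 = -35)
Y(g, G) = 438/13 (Y(g, G) = -8/26 + 34 = -8*1/26 + 34 = -4/13 + 34 = 438/13)
(-696 - S(-13)) - Y(-7, w) = (-696 - (63 - 9*(-13) - 9*(-13)**2)) - 1*438/13 = (-696 - (63 + 117 - 9*169)) - 438/13 = (-696 - (63 + 117 - 1521)) - 438/13 = (-696 - 1*(-1341)) - 438/13 = (-696 + 1341) - 438/13 = 645 - 438/13 = 7947/13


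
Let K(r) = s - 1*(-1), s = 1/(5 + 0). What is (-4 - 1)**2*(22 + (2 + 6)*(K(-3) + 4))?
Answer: 1590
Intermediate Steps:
s = 1/5 ≈ 0.20000
K(r) = 6/5 (K(r) = 1/5 - 1*(-1) = 1/5 + 1 = 6/5)
(-4 - 1)**2*(22 + (2 + 6)*(K(-3) + 4)) = (-4 - 1)**2*(22 + (2 + 6)*(6/5 + 4)) = (-5)**2*(22 + 8*(26/5)) = 25*(22 + 208/5) = 25*(318/5) = 1590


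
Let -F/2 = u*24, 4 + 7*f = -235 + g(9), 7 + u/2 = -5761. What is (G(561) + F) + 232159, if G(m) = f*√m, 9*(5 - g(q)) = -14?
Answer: 785887 - 2092*√561/63 ≈ 7.8510e+5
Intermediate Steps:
u = -11536 (u = -14 + 2*(-5761) = -14 - 11522 = -11536)
g(q) = 59/9 (g(q) = 5 - ⅑*(-14) = 5 + 14/9 = 59/9)
f = -2092/63 (f = -4/7 + (-235 + 59/9)/7 = -4/7 + (⅐)*(-2056/9) = -4/7 - 2056/63 = -2092/63 ≈ -33.206)
F = 553728 (F = -(-23072)*24 = -2*(-276864) = 553728)
G(m) = -2092*√m/63
(G(561) + F) + 232159 = (-2092*√561/63 + 553728) + 232159 = (553728 - 2092*√561/63) + 232159 = 785887 - 2092*√561/63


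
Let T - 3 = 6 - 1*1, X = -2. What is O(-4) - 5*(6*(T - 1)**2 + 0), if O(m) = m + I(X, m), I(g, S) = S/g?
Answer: -1472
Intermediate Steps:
T = 8 (T = 3 + (6 - 1*1) = 3 + (6 - 1) = 3 + 5 = 8)
O(m) = m/2 (O(m) = m + m/(-2) = m + m*(-1/2) = m - m/2 = m/2)
O(-4) - 5*(6*(T - 1)**2 + 0) = (1/2)*(-4) - 5*(6*(8 - 1)**2 + 0) = -2 - 5*(6*7**2 + 0) = -2 - 5*(6*49 + 0) = -2 - 5*(294 + 0) = -2 - 5*294 = -2 - 1470 = -1472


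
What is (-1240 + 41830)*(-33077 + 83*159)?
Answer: -806929200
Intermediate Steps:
(-1240 + 41830)*(-33077 + 83*159) = 40590*(-33077 + 13197) = 40590*(-19880) = -806929200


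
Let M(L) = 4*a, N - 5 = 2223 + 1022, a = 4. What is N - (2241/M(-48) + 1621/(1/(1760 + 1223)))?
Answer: -77317329/16 ≈ -4.8323e+6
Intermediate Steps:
N = 3250 (N = 5 + (2223 + 1022) = 5 + 3245 = 3250)
M(L) = 16 (M(L) = 4*4 = 16)
N - (2241/M(-48) + 1621/(1/(1760 + 1223))) = 3250 - (2241/16 + 1621/(1/(1760 + 1223))) = 3250 - (2241*(1/16) + 1621/(1/2983)) = 3250 - (2241/16 + 1621/(1/2983)) = 3250 - (2241/16 + 1621*2983) = 3250 - (2241/16 + 4835443) = 3250 - 1*77369329/16 = 3250 - 77369329/16 = -77317329/16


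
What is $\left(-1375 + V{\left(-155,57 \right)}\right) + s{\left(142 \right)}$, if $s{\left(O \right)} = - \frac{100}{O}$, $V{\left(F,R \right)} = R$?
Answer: $- \frac{93628}{71} \approx -1318.7$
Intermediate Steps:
$\left(-1375 + V{\left(-155,57 \right)}\right) + s{\left(142 \right)} = \left(-1375 + 57\right) - \frac{100}{142} = -1318 - \frac{50}{71} = - \frac{93628}{71}$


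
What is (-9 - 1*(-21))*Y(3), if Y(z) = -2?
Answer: -24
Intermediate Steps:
(-9 - 1*(-21))*Y(3) = (-9 - 1*(-21))*(-2) = (-9 + 21)*(-2) = 12*(-2) = -24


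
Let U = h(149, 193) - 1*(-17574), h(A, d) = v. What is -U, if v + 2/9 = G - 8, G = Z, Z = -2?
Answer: -158074/9 ≈ -17564.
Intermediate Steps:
G = -2
v = -92/9 (v = -2/9 + (-2 - 8) = -2/9 - 10 = -92/9 ≈ -10.222)
h(A, d) = -92/9
U = 158074/9 (U = -92/9 - 1*(-17574) = -92/9 + 17574 = 158074/9 ≈ 17564.)
-U = -1*158074/9 = -158074/9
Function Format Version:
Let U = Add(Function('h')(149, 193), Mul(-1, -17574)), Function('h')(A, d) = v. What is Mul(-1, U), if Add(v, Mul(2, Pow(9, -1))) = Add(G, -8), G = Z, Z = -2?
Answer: Rational(-158074, 9) ≈ -17564.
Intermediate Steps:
G = -2
v = Rational(-92, 9) (v = Add(Rational(-2, 9), Add(-2, -8)) = Add(Rational(-2, 9), -10) = Rational(-92, 9) ≈ -10.222)
Function('h')(A, d) = Rational(-92, 9)
U = Rational(158074, 9) (U = Add(Rational(-92, 9), Mul(-1, -17574)) = Add(Rational(-92, 9), 17574) = Rational(158074, 9) ≈ 17564.)
Mul(-1, U) = Mul(-1, Rational(158074, 9)) = Rational(-158074, 9)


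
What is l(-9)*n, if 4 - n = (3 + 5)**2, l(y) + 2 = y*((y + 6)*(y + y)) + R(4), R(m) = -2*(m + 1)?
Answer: 29880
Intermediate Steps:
R(m) = -2 - 2*m (R(m) = -2*(1 + m) = -2 - 2*m)
l(y) = -12 + 2*y**2*(6 + y) (l(y) = -2 + (y*((y + 6)*(y + y)) + (-2 - 2*4)) = -2 + (y*((6 + y)*(2*y)) + (-2 - 8)) = -2 + (y*(2*y*(6 + y)) - 10) = -2 + (2*y**2*(6 + y) - 10) = -2 + (-10 + 2*y**2*(6 + y)) = -12 + 2*y**2*(6 + y))
n = -60 (n = 4 - (3 + 5)**2 = 4 - 1*8**2 = 4 - 1*64 = 4 - 64 = -60)
l(-9)*n = (-12 + 2*(-9)**3 + 12*(-9)**2)*(-60) = (-12 + 2*(-729) + 12*81)*(-60) = (-12 - 1458 + 972)*(-60) = -498*(-60) = 29880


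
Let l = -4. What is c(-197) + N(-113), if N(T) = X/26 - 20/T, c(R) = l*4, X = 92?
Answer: -18046/1469 ≈ -12.285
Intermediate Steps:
c(R) = -16 (c(R) = -4*4 = -16)
N(T) = 46/13 - 20/T (N(T) = 92/26 - 20/T = 92*(1/26) - 20/T = 46/13 - 20/T)
c(-197) + N(-113) = -16 + (46/13 - 20/(-113)) = -16 + (46/13 - 20*(-1/113)) = -16 + (46/13 + 20/113) = -16 + 5458/1469 = -18046/1469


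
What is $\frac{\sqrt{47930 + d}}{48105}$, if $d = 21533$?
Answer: $\frac{\sqrt{69463}}{48105} \approx 0.0054788$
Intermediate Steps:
$\frac{\sqrt{47930 + d}}{48105} = \frac{\sqrt{47930 + 21533}}{48105} = \sqrt{69463} \cdot \frac{1}{48105} = \frac{\sqrt{69463}}{48105}$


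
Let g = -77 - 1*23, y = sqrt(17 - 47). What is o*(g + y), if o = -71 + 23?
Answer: 4800 - 48*I*sqrt(30) ≈ 4800.0 - 262.91*I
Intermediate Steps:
y = I*sqrt(30) (y = sqrt(-30) = I*sqrt(30) ≈ 5.4772*I)
o = -48
g = -100 (g = -77 - 23 = -100)
o*(g + y) = -48*(-100 + I*sqrt(30)) = 4800 - 48*I*sqrt(30)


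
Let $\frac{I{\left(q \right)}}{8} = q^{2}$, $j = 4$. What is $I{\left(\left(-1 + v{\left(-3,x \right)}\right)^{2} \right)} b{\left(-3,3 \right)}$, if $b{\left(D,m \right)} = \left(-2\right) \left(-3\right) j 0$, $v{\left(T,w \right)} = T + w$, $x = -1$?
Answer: $0$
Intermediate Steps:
$b{\left(D,m \right)} = 0$ ($b{\left(D,m \right)} = \left(-2\right) \left(-3\right) 4 \cdot 0 = 6 \cdot 0 = 0$)
$I{\left(q \right)} = 8 q^{2}$
$I{\left(\left(-1 + v{\left(-3,x \right)}\right)^{2} \right)} b{\left(-3,3 \right)} = 8 \left(\left(-1 - 4\right)^{2}\right)^{2} \cdot 0 = 8 \left(\left(-5\right)^{2}\right)^{2} \cdot 0 = 8 \cdot 25^{2} \cdot 0 = 8 \cdot 625 \cdot 0 = 5000 \cdot 0 = 0$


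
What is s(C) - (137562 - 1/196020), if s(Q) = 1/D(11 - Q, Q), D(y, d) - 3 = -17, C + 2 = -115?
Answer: -188754420683/1372140 ≈ -1.3756e+5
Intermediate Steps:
C = -117 (C = -2 - 115 = -117)
D(y, d) = -14 (D(y, d) = 3 - 17 = -14)
s(Q) = -1/14 (s(Q) = 1/(-14) = -1/14)
s(C) - (137562 - 1/196020) = -1/14 - (137562 - 1/196020) = -1/14 - 1*26964903239/196020 = -1/14 - 26964903239/196020 = -188754420683/1372140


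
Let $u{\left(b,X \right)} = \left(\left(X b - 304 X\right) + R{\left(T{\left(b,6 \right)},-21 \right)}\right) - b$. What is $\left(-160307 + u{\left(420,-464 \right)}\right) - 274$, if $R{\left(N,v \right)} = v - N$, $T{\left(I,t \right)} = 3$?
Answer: $-214849$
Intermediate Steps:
$u{\left(b,X \right)} = -24 - b - 304 X + X b$ ($u{\left(b,X \right)} = \left(\left(X b - 304 X\right) - 24\right) - b = \left(\left(- 304 X + X b\right) - 24\right) - b = \left(-24 - 304 X + X b\right) - b = -24 - b - 304 X + X b$)
$\left(-160307 + u{\left(420,-464 \right)}\right) - 274 = \left(-160307 - 54268\right) - 274 = -214575 - 274 = -214849$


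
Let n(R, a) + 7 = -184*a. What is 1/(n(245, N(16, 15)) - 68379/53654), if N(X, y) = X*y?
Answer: -53654/2369804597 ≈ -2.2641e-5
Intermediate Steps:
n(R, a) = -7 - 184*a
1/(n(245, N(16, 15)) - 68379/53654) = 1/((-7 - 2944*15) - 68379/53654) = 1/((-7 - 184*240) - 68379*1/53654) = 1/((-7 - 44160) - 68379/53654) = 1/(-44167 - 68379/53654) = 1/(-2369804597/53654) = -53654/2369804597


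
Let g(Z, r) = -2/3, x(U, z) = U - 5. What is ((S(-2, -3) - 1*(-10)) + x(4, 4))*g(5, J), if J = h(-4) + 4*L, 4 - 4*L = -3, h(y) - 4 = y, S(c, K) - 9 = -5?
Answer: -26/3 ≈ -8.6667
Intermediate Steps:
S(c, K) = 4 (S(c, K) = 9 - 5 = 4)
h(y) = 4 + y
L = 7/4 (L = 1 - 1/4*(-3) = 1 + 3/4 = 7/4 ≈ 1.7500)
J = 7 (J = (4 - 4) + 4*(7/4) = 0 + 7 = 7)
x(U, z) = -5 + U
g(Z, r) = -2/3 (g(Z, r) = -2*1/3 = -2/3)
((S(-2, -3) - 1*(-10)) + x(4, 4))*g(5, J) = ((4 - 1*(-10)) + (-5 + 4))*(-2/3) = ((4 + 10) - 1)*(-2/3) = (14 - 1)*(-2/3) = 13*(-2/3) = -26/3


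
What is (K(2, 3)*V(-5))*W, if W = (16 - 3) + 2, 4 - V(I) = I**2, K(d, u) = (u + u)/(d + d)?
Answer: -945/2 ≈ -472.50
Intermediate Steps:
K(d, u) = u/d (K(d, u) = (2*u)/((2*d)) = (2*u)*(1/(2*d)) = u/d)
V(I) = 4 - I**2
W = 15 (W = 13 + 2 = 15)
(K(2, 3)*V(-5))*W = ((3/2)*(4 - 1*(-5)**2))*15 = ((3*(1/2))*(4 - 1*25))*15 = (3*(4 - 25)/2)*15 = ((3/2)*(-21))*15 = -63/2*15 = -945/2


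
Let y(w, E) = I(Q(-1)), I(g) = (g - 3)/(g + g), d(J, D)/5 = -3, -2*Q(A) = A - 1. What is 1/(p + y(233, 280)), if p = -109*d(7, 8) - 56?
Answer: 1/1578 ≈ 0.00063371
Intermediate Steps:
Q(A) = ½ - A/2 (Q(A) = -(A - 1)/2 = -(-1 + A)/2 = ½ - A/2)
d(J, D) = -15 (d(J, D) = 5*(-3) = -15)
I(g) = (-3 + g)/(2*g) (I(g) = (-3 + g)/((2*g)) = (-3 + g)*(1/(2*g)) = (-3 + g)/(2*g))
y(w, E) = -1 (y(w, E) = (-3 + (½ - ½*(-1)))/(2*(½ - ½*(-1))) = (-3 + (½ + ½))/(2*(½ + ½)) = (½)*(-3 + 1)/1 = (½)*1*(-2) = -1)
p = 1579 (p = -109*(-15) - 56 = 1635 - 56 = 1579)
1/(p + y(233, 280)) = 1/(1579 - 1) = 1/1578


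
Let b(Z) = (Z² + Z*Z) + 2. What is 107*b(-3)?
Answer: 2140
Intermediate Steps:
b(Z) = 2 + 2*Z² (b(Z) = (Z² + Z²) + 2 = 2*Z² + 2 = 2 + 2*Z²)
107*b(-3) = 107*(2 + 2*(-3)²) = 107*(2 + 2*9) = 107*(2 + 18) = 107*20 = 2140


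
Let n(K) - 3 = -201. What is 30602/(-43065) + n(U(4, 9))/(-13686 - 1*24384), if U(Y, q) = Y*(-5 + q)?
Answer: -129797/184005 ≈ -0.70540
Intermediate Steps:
n(K) = -198 (n(K) = 3 - 201 = -198)
30602/(-43065) + n(U(4, 9))/(-13686 - 1*24384) = 30602/(-43065) - 198/(-13686 - 1*24384) = 30602*(-1/43065) - 198/(-13686 - 24384) = -2782/3915 - 198/(-38070) = -2782/3915 - 198*(-1/38070) = -2782/3915 + 11/2115 = -129797/184005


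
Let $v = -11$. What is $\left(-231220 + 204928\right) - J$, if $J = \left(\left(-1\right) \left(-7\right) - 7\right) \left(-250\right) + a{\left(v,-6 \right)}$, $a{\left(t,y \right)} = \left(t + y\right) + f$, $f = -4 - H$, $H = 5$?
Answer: $-26266$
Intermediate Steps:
$f = -9$ ($f = -4 - 5 = -9$)
$a{\left(t,y \right)} = -9 + t + y$ ($a{\left(t,y \right)} = \left(t + y\right) - 9 = -9 + t + y$)
$J = -26$ ($J = \left(\left(-1\right) \left(-7\right) - 7\right) \left(-250\right) - 26 = \left(7 - 7\right) \left(-250\right) - 26 = 0 \left(-250\right) - 26 = 0 - 26 = -26$)
$\left(-231220 + 204928\right) - J = \left(-231220 + 204928\right) - -26 = -26292 + 26 = -26266$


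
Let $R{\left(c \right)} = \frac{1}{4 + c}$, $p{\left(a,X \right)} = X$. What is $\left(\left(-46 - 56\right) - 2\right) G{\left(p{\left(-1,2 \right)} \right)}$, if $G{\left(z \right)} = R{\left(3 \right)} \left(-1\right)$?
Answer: $\frac{104}{7} \approx 14.857$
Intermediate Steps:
$G{\left(z \right)} = - \frac{1}{7}$ ($G{\left(z \right)} = \frac{1}{4 + 3} \left(-1\right) = \frac{1}{7} \left(-1\right) = - \frac{1}{7}$)
$\left(\left(-46 - 56\right) - 2\right) G{\left(p{\left(-1,2 \right)} \right)} = \left(\left(-46 - 56\right) - 2\right) \left(- \frac{1}{7}\right) = \left(-102 - 2\right) \left(- \frac{1}{7}\right) = \left(-104\right) \left(- \frac{1}{7}\right) = \frac{104}{7}$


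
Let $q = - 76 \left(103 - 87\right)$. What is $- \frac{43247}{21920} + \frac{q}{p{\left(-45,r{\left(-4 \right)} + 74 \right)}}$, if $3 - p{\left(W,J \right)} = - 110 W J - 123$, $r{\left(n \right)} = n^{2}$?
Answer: $- \frac{9617217329}{4881299040} \approx -1.9702$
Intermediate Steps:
$p{\left(W,J \right)} = 126 + 110 J W$ ($p{\left(W,J \right)} = 3 - \left(- 110 W J - 123\right) = 3 - \left(- 110 J W - 123\right) = 3 - \left(-123 - 110 J W\right) = 3 + \left(123 + 110 J W\right) = 126 + 110 J W$)
$q = -1216$ ($q = \left(-76\right) 16 = -1216$)
$- \frac{43247}{21920} + \frac{q}{p{\left(-45,r{\left(-4 \right)} + 74 \right)}} = - \frac{43247}{21920} - \frac{1216}{126 + 110 \left(\left(-4\right)^{2} + 74\right) \left(-45\right)} = \left(-43247\right) \frac{1}{21920} - \frac{1216}{126 + 110 \left(16 + 74\right) \left(-45\right)} = - \frac{43247}{21920} - \frac{1216}{126 + 110 \cdot 90 \left(-45\right)} = - \frac{43247}{21920} - \frac{1216}{126 - 445500} = - \frac{43247}{21920} - \frac{1216}{-445374} = - \frac{43247}{21920} - - \frac{608}{222687} = - \frac{43247}{21920} + \frac{608}{222687} = - \frac{9617217329}{4881299040}$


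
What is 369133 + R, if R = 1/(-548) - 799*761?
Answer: -130920489/548 ≈ -2.3891e+5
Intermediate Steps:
R = -333205373/548 (R = -1/548 - 608039 = -333205373/548 ≈ -6.0804e+5)
369133 + R = 369133 - 333205373/548 = -130920489/548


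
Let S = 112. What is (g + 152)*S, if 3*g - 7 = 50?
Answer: 19152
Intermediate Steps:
g = 19 (g = 7/3 + (1/3)*50 = 7/3 + 50/3 = 19)
(g + 152)*S = (19 + 152)*112 = 171*112 = 19152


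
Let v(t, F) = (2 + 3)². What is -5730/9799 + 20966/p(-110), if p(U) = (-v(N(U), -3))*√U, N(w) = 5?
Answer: -5730/9799 + 953*I*√110/125 ≈ -0.58475 + 79.961*I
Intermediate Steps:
v(t, F) = 25 (v(t, F) = 5² = 25)
p(U) = -25*√U (p(U) = (-1*25)*√U = -25*√U)
-5730/9799 + 20966/p(-110) = -5730/9799 + 20966/((-25*I*√110)) = -5730/9799 + 20966*(I*√110/2750) = -5730/9799 + 953*I*√110/125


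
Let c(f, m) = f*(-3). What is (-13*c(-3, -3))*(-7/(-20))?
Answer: -819/20 ≈ -40.950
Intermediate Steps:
c(f, m) = -3*f
(-13*c(-3, -3))*(-7/(-20)) = (-(-39)*(-3))*(-7/(-20)) = (-13*9)*(-7*(-1/20)) = -117*7/20 = -819/20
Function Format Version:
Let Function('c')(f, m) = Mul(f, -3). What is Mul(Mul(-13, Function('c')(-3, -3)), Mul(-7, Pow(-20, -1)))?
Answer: Rational(-819, 20) ≈ -40.950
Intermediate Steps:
Function('c')(f, m) = Mul(-3, f)
Mul(Mul(-13, Function('c')(-3, -3)), Mul(-7, Pow(-20, -1))) = Mul(Mul(-13, Mul(-3, -3)), Mul(-7, Pow(-20, -1))) = Mul(Mul(-13, 9), Mul(-7, Rational(-1, 20))) = Mul(-117, Rational(7, 20)) = Rational(-819, 20)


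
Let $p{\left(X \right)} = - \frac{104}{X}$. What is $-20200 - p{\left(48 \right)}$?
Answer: $- \frac{121187}{6} \approx -20198.0$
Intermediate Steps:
$-20200 - p{\left(48 \right)} = -20200 - - \frac{104}{48} = -20200 - \left(-104\right) \frac{1}{48} = -20200 - - \frac{13}{6} = -20200 + \frac{13}{6} = - \frac{121187}{6}$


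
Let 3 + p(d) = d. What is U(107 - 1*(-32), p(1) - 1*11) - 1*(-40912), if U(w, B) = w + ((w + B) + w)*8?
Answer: 43171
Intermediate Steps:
p(d) = -3 + d
U(w, B) = 8*B + 17*w (U(w, B) = w + ((B + w) + w)*8 = w + (B + 2*w)*8 = w + (8*B + 16*w) = 8*B + 17*w)
U(107 - 1*(-32), p(1) - 1*11) - 1*(-40912) = (8*((-3 + 1) - 1*11) + 17*(107 - 1*(-32))) - 1*(-40912) = (8*(-2 - 11) + 17*(107 + 32)) + 40912 = (8*(-13) + 17*139) + 40912 = (-104 + 2363) + 40912 = 2259 + 40912 = 43171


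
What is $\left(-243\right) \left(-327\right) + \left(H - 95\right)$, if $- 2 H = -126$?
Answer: $79429$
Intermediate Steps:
$H = 63$ ($H = \left(- \frac{1}{2}\right) \left(-126\right) = 63$)
$\left(-243\right) \left(-327\right) + \left(H - 95\right) = \left(-243\right) \left(-327\right) + \left(63 - 95\right) = 79461 - 32 = 79429$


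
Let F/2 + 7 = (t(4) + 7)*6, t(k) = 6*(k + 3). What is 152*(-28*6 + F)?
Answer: 61712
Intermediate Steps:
t(k) = 18 + 6*k (t(k) = 6*(3 + k) = 18 + 6*k)
F = 574 (F = -14 + 2*(((18 + 6*4) + 7)*6) = -14 + 2*(((18 + 24) + 7)*6) = -14 + 2*((42 + 7)*6) = -14 + 2*(49*6) = -14 + 2*294 = -14 + 588 = 574)
152*(-28*6 + F) = 152*(-28*6 + 574) = 152*(-168 + 574) = 152*406 = 61712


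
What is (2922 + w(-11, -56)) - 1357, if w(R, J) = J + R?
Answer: 1498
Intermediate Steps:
(2922 + w(-11, -56)) - 1357 = (2922 + (-56 - 11)) - 1357 = (2922 - 67) - 1357 = 2855 - 1357 = 1498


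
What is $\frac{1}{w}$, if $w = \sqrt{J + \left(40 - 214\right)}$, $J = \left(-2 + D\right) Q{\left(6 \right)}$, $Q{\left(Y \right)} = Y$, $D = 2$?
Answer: $- \frac{i \sqrt{174}}{174} \approx - 0.07581 i$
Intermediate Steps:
$J = 0$ ($J = \left(-2 + 2\right) 6 = 0 \cdot 6 = 0$)
$w = i \sqrt{174}$ ($w = \sqrt{0 + \left(40 - 214\right)} = \sqrt{0 - 174} = \sqrt{-174} = i \sqrt{174} \approx 13.191 i$)
$\frac{1}{w} = \frac{1}{i \sqrt{174}} = - \frac{i \sqrt{174}}{174}$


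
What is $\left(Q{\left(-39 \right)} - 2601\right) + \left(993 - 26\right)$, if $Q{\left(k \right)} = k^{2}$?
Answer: $-113$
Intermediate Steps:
$\left(Q{\left(-39 \right)} - 2601\right) + \left(993 - 26\right) = \left(\left(-39\right)^{2} - 2601\right) + \left(993 - 26\right) = \left(1521 - 2601\right) + 967 = -1080 + 967 = -113$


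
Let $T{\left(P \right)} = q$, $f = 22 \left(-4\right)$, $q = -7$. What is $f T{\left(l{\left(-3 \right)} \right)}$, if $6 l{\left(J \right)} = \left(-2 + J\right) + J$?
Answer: $616$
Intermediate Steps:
$l{\left(J \right)} = - \frac{1}{3} + \frac{J}{3}$ ($l{\left(J \right)} = \frac{\left(-2 + J\right) + J}{6} = \frac{-2 + 2 J}{6} = - \frac{1}{3} + \frac{J}{3}$)
$f = -88$
$T{\left(P \right)} = -7$
$f T{\left(l{\left(-3 \right)} \right)} = \left(-88\right) \left(-7\right) = 616$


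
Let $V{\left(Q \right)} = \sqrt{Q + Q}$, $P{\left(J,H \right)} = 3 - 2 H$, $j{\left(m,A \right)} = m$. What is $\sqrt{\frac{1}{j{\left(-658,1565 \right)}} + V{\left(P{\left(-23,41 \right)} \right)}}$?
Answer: $\frac{\sqrt{-658 + 432964 i \sqrt{158}}}{658} \approx 2.5068 + 2.5071 i$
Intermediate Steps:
$V{\left(Q \right)} = \sqrt{2} \sqrt{Q}$ ($V{\left(Q \right)} = \sqrt{2 Q} = \sqrt{2} \sqrt{Q}$)
$\sqrt{\frac{1}{j{\left(-658,1565 \right)}} + V{\left(P{\left(-23,41 \right)} \right)}} = \sqrt{\frac{1}{-658} + \sqrt{2} \sqrt{3 - 82}} = \sqrt{- \frac{1}{658} + \sqrt{2} \sqrt{3 - 82}} = \sqrt{- \frac{1}{658} + \sqrt{2} \sqrt{-79}} = \sqrt{- \frac{1}{658} + \sqrt{2} i \sqrt{79}} = \sqrt{- \frac{1}{658} + i \sqrt{158}}$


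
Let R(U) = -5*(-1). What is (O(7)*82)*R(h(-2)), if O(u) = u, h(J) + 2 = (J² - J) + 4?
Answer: 2870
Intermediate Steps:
h(J) = 2 + J² - J (h(J) = -2 + ((J² - J) + 4) = -2 + (4 + J² - J) = 2 + J² - J)
R(U) = 5
(O(7)*82)*R(h(-2)) = (7*82)*5 = 574*5 = 2870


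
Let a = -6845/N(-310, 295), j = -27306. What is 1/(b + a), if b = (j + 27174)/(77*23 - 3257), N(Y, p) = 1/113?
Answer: -743/574699289 ≈ -1.2929e-6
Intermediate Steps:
N(Y, p) = 1/113
a = -773485 (a = -6845/1/113 = -6845*113 = -773485)
b = 66/743 (b = (-27306 + 27174)/(77*23 - 3257) = -132/(1771 - 3257) = -132/(-1486) = -132*(-1/1486) = 66/743 ≈ 0.088829)
1/(b + a) = 1/(66/743 - 773485) = 1/(-574699289/743) = -743/574699289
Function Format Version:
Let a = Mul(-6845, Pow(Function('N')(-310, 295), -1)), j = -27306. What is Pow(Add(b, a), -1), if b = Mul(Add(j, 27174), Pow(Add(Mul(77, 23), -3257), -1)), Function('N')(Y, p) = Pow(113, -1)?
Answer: Rational(-743, 574699289) ≈ -1.2929e-6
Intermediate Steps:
Function('N')(Y, p) = Rational(1, 113)
a = -773485 (a = Mul(-6845, Pow(Rational(1, 113), -1)) = Mul(-6845, 113) = -773485)
b = Rational(66, 743) (b = Mul(Add(-27306, 27174), Pow(Add(Mul(77, 23), -3257), -1)) = Mul(-132, Pow(Add(1771, -3257), -1)) = Mul(-132, Pow(-1486, -1)) = Mul(-132, Rational(-1, 1486)) = Rational(66, 743) ≈ 0.088829)
Pow(Add(b, a), -1) = Pow(Add(Rational(66, 743), -773485), -1) = Pow(Rational(-574699289, 743), -1) = Rational(-743, 574699289)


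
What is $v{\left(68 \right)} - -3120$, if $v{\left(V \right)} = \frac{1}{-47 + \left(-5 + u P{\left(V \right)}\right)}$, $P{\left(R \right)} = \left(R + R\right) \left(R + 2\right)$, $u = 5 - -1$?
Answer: $\frac{178052161}{57068} \approx 3120.0$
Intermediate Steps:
$u = 6$ ($u = 5 + 1 = 6$)
$P{\left(R \right)} = 2 R \left(2 + R\right)$
$v{\left(V \right)} = \frac{1}{-52 + 12 V \left(2 + V\right)}$ ($v{\left(V \right)} = \frac{1}{-47 + \left(-5 + 6 \cdot 2 V \left(2 + V\right)\right)} = \frac{1}{-47 + \left(-5 + 12 V \left(2 + V\right)\right)} = \frac{1}{-52 + 12 V \left(2 + V\right)}$)
$v{\left(68 \right)} - -3120 = \frac{1}{4 \left(-13 + 3 \cdot 68 \left(2 + 68\right)\right)} - -3120 = \frac{1}{4 \left(-13 + 3 \cdot 68 \cdot 70\right)} + 3120 = \frac{1}{4 \left(-13 + 14280\right)} + 3120 = \frac{1}{4 \cdot 14267} + 3120 = \frac{1}{4} \cdot \frac{1}{14267} + 3120 = \frac{1}{57068} + 3120 = \frac{178052161}{57068}$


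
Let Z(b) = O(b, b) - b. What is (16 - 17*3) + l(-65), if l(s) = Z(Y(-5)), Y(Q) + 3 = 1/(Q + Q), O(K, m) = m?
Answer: -35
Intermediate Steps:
Y(Q) = -3 + 1/(2*Q) (Y(Q) = -3 + 1/(Q + Q) = -3 + 1/(2*Q))
Z(b) = 0 (Z(b) = b - b = 0)
l(s) = 0
(16 - 17*3) + l(-65) = (16 - 17*3) + 0 = (16 - 51) + 0 = -35 + 0 = -35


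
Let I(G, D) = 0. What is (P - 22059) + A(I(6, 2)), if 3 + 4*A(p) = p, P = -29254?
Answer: -205255/4 ≈ -51314.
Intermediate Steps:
A(p) = -3/4 + p/4
(P - 22059) + A(I(6, 2)) = (-29254 - 22059) + (-3/4 + (1/4)*0) = -51313 + (-3/4 + 0) = -51313 - 3/4 = -205255/4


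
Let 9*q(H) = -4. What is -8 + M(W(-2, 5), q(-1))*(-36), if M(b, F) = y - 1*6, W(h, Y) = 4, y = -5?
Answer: 388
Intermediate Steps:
q(H) = -4/9 (q(H) = (⅑)*(-4) = -4/9)
M(b, F) = -11 (M(b, F) = -5 - 1*6 = -5 - 6 = -11)
-8 + M(W(-2, 5), q(-1))*(-36) = -8 - 11*(-36) = -8 + 396 = 388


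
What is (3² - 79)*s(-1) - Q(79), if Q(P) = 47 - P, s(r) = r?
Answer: 102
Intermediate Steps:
(3² - 79)*s(-1) - Q(79) = (3² - 79)*(-1) - (47 - 1*79) = (9 - 79)*(-1) - (47 - 79) = -70*(-1) - 1*(-32) = 70 + 32 = 102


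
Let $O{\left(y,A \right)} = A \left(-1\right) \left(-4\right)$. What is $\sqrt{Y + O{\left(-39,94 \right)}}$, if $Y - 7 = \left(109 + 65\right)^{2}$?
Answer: $\sqrt{30659} \approx 175.1$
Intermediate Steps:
$O{\left(y,A \right)} = 4 A$ ($O{\left(y,A \right)} = - A \left(-4\right) = 4 A$)
$Y = 30283$ ($Y = 7 + \left(109 + 65\right)^{2} = 7 + 174^{2} = 7 + 30276 = 30283$)
$\sqrt{Y + O{\left(-39,94 \right)}} = \sqrt{30283 + 4 \cdot 94} = \sqrt{30283 + 376} = \sqrt{30659}$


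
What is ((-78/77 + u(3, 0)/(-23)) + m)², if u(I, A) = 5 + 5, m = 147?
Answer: 66446919529/3136441 ≈ 21185.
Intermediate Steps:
u(I, A) = 10
((-78/77 + u(3, 0)/(-23)) + m)² = ((-78/77 + 10/(-23)) + 147)² = ((-78*1/77 + 10*(-1/23)) + 147)² = ((-78/77 - 10/23) + 147)² = (-2564/1771 + 147)² = (257773/1771)² = 66446919529/3136441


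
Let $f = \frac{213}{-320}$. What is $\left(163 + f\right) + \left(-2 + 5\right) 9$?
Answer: $\frac{60587}{320} \approx 189.33$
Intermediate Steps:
$f = - \frac{213}{320}$ ($f = 213 \left(- \frac{1}{320}\right) = - \frac{213}{320} \approx -0.66562$)
$\left(163 + f\right) + \left(-2 + 5\right) 9 = \left(163 - \frac{213}{320}\right) + \left(-2 + 5\right) 9 = \frac{51947}{320} + 3 \cdot 9 = \frac{51947}{320} + 27 = \frac{60587}{320}$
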